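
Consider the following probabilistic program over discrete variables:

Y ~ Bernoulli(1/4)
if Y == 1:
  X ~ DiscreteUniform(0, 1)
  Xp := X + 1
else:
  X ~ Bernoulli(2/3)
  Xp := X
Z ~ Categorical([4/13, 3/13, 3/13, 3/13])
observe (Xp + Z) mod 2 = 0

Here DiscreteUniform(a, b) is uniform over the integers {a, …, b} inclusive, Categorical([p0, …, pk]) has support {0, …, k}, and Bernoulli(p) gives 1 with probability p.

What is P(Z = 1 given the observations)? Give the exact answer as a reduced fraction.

Enumerate traces; 8 have nonzero weight after conditioning:
  (Y=0, X=0, Z=0) weight 1/13
  (Y=0, X=0, Z=2) weight 3/52
  (Y=0, X=1, Z=1) weight 3/26
  (Y=0, X=1, Z=3) weight 3/26
  (Y=1, X=0, Z=1) weight 3/104
  (Y=1, X=0, Z=3) weight 3/104
  (Y=1, X=1, Z=0) weight 1/26
  (Y=1, X=1, Z=2) weight 3/104
Group by Z:
  weight(Z=0) = 3/26
  weight(Z=1) = 15/104
  weight(Z=2) = 9/104
  weight(Z=3) = 15/104
Total weight = 3/26 + 15/104 + 9/104 + 15/104 = 51/104
P(Z=0 | obs) = 3/26 / 51/104 = 4/17
P(Z=1 | obs) = 15/104 / 51/104 = 5/17
P(Z=2 | obs) = 9/104 / 51/104 = 3/17
P(Z=3 | obs) = 15/104 / 51/104 = 5/17

P(Z = 1 | obs) = 5/17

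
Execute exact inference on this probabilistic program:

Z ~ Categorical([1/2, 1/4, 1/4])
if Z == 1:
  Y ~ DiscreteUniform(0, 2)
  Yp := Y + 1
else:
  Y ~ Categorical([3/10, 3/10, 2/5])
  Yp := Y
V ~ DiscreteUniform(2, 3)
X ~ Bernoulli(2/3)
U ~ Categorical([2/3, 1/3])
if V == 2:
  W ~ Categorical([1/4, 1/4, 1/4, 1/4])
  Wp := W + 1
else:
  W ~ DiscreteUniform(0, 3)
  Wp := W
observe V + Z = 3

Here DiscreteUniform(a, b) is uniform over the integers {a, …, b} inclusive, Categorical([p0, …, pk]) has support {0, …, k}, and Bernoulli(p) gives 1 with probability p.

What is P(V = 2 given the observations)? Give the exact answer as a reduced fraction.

P(V = 2 | obs) = 1/3

Enumerate traces; 96 have nonzero weight after conditioning:
  (Z=0, Y=0, V=3, X=0, U=0, W=0) weight 1/240
  (Z=0, Y=0, V=3, X=0, U=0, W=1) weight 1/240
  (Z=0, Y=0, V=3, X=0, U=0, W=2) weight 1/240
  (Z=0, Y=0, V=3, X=0, U=0, W=3) weight 1/240
  (Z=0, Y=0, V=3, X=0, U=1, W=0) weight 1/480
  (Z=0, Y=0, V=3, X=0, U=1, W=1) weight 1/480
  (Z=0, Y=0, V=3, X=0, U=1, W=2) weight 1/480
  (Z=0, Y=0, V=3, X=0, U=1, W=3) weight 1/480
  (Z=1, Y=0, V=2, X=0, U=0, W=0) weight 1/432
  … 87 more
Group by V:
  weight(V=2) = 1/8
  weight(V=3) = 1/4
Total weight = 1/8 + 1/4 = 3/8
P(V=2 | obs) = 1/8 / 3/8 = 1/3
P(V=3 | obs) = 1/4 / 3/8 = 2/3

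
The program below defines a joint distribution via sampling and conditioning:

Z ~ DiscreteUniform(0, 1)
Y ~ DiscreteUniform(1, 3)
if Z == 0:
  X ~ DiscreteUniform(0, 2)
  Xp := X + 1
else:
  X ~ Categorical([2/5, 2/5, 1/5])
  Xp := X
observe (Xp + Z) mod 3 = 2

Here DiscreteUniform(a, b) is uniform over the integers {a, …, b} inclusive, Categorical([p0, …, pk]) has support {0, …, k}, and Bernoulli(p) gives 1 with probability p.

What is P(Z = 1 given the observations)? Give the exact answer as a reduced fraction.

Enumerate traces; 6 have nonzero weight after conditioning:
  (Z=0, Y=1, X=1) weight 1/18
  (Z=0, Y=2, X=1) weight 1/18
  (Z=0, Y=3, X=1) weight 1/18
  (Z=1, Y=1, X=1) weight 1/15
  (Z=1, Y=2, X=1) weight 1/15
  (Z=1, Y=3, X=1) weight 1/15
Group by Z:
  weight(Z=0) = 1/6
  weight(Z=1) = 1/5
Total weight = 1/6 + 1/5 = 11/30
P(Z=0 | obs) = 1/6 / 11/30 = 5/11
P(Z=1 | obs) = 1/5 / 11/30 = 6/11

P(Z = 1 | obs) = 6/11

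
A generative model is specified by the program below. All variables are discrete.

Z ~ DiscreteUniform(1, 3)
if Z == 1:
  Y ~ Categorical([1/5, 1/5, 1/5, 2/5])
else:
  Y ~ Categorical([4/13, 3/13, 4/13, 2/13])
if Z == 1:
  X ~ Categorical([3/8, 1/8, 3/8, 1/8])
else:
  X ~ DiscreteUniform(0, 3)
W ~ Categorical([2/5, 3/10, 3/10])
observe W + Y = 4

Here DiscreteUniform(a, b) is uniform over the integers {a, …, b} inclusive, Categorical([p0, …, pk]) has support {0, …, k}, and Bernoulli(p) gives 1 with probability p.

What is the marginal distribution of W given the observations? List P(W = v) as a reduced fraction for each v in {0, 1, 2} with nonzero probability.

Enumerate traces; 24 have nonzero weight after conditioning:
  (Z=1, Y=2, X=0, W=2) weight 3/400
  (Z=1, Y=2, X=1, W=2) weight 1/400
  (Z=1, Y=2, X=2, W=2) weight 3/400
  (Z=1, Y=2, X=3, W=2) weight 1/400
  (Z=1, Y=3, X=0, W=1) weight 3/200
  (Z=1, Y=3, X=1, W=1) weight 1/200
  (Z=1, Y=3, X=2, W=1) weight 3/200
  (Z=1, Y=3, X=3, W=1) weight 1/200
  … 16 more
Group by W:
  weight(W=1) = 23/325
  weight(W=2) = 53/650
Total weight = 23/325 + 53/650 = 99/650
P(W=1 | obs) = 23/325 / 99/650 = 46/99
P(W=2 | obs) = 53/650 / 99/650 = 53/99

P(W=1) = 46/99, P(W=2) = 53/99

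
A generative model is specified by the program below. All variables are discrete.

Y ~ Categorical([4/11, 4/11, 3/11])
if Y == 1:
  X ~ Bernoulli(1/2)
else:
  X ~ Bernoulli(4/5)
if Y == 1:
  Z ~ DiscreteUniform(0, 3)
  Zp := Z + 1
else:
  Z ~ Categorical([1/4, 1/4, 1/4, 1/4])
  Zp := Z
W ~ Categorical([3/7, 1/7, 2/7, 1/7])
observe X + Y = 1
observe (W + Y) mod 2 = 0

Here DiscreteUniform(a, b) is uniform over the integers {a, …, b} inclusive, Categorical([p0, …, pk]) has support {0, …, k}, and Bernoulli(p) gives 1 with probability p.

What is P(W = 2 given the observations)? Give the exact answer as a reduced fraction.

Enumerate traces; 16 have nonzero weight after conditioning:
  (Y=0, X=1, Z=0, W=0) weight 12/385
  (Y=0, X=1, Z=0, W=2) weight 8/385
  (Y=0, X=1, Z=1, W=0) weight 12/385
  (Y=0, X=1, Z=1, W=2) weight 8/385
  (Y=0, X=1, Z=2, W=0) weight 12/385
  (Y=0, X=1, Z=2, W=2) weight 8/385
  (Y=0, X=1, Z=3, W=0) weight 12/385
  (Y=0, X=1, Z=3, W=2) weight 8/385
  (Y=1, X=0, Z=0, W=1) weight 1/154
  (Y=1, X=0, Z=0, W=3) weight 1/154
  … 6 more
Group by W:
  weight(W=0) = 48/385
  weight(W=1) = 2/77
  weight(W=2) = 32/385
  weight(W=3) = 2/77
Total weight = 48/385 + 2/77 + 32/385 + 2/77 = 20/77
P(W=0 | obs) = 48/385 / 20/77 = 12/25
P(W=1 | obs) = 2/77 / 20/77 = 1/10
P(W=2 | obs) = 32/385 / 20/77 = 8/25
P(W=3 | obs) = 2/77 / 20/77 = 1/10

P(W = 2 | obs) = 8/25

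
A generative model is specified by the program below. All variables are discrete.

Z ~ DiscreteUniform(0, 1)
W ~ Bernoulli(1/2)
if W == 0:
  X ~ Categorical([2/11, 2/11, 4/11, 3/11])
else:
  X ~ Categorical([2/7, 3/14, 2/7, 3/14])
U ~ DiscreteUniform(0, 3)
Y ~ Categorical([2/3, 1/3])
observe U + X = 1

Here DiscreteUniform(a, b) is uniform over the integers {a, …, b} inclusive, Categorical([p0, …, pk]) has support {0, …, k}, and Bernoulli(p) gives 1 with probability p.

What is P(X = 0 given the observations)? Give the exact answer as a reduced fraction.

Enumerate traces; 16 have nonzero weight after conditioning:
  (Z=0, W=0, X=0, U=1, Y=0) weight 1/132
  (Z=0, W=0, X=0, U=1, Y=1) weight 1/264
  (Z=0, W=0, X=1, U=0, Y=0) weight 1/132
  (Z=0, W=0, X=1, U=0, Y=1) weight 1/264
  (Z=0, W=1, X=0, U=1, Y=0) weight 1/84
  (Z=0, W=1, X=0, U=1, Y=1) weight 1/168
  (Z=0, W=1, X=1, U=0, Y=0) weight 1/112
  (Z=0, W=1, X=1, U=0, Y=1) weight 1/224
  … 8 more
Group by X:
  weight(X=0) = 9/154
  weight(X=1) = 61/1232
Total weight = 9/154 + 61/1232 = 19/176
P(X=0 | obs) = 9/154 / 19/176 = 72/133
P(X=1 | obs) = 61/1232 / 19/176 = 61/133

P(X = 0 | obs) = 72/133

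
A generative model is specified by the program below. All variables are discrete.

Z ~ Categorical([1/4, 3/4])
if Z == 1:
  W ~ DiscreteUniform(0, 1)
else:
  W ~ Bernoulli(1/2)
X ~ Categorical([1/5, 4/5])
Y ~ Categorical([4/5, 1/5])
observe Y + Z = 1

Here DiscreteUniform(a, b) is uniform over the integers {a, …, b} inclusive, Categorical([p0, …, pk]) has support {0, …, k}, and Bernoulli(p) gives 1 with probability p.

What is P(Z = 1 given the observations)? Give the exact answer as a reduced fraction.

P(Z = 1 | obs) = 12/13

Enumerate traces; 8 have nonzero weight after conditioning:
  (Z=0, W=0, X=0, Y=1) weight 1/200
  (Z=0, W=0, X=1, Y=1) weight 1/50
  (Z=0, W=1, X=0, Y=1) weight 1/200
  (Z=0, W=1, X=1, Y=1) weight 1/50
  (Z=1, W=0, X=0, Y=0) weight 3/50
  (Z=1, W=0, X=1, Y=0) weight 6/25
  (Z=1, W=1, X=0, Y=0) weight 3/50
  (Z=1, W=1, X=1, Y=0) weight 6/25
Group by Z:
  weight(Z=0) = 1/20
  weight(Z=1) = 3/5
Total weight = 1/20 + 3/5 = 13/20
P(Z=0 | obs) = 1/20 / 13/20 = 1/13
P(Z=1 | obs) = 3/5 / 13/20 = 12/13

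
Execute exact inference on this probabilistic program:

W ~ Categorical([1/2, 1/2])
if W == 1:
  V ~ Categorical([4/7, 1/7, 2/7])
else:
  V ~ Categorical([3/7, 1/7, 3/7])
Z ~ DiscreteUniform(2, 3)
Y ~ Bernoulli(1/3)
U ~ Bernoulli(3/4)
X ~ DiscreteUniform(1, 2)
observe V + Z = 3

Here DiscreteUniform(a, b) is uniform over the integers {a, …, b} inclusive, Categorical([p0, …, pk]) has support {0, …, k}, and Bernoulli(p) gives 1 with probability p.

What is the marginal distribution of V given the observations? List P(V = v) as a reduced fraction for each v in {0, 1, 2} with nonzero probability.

Enumerate traces; 32 have nonzero weight after conditioning:
  (W=0, V=0, Z=3, Y=0, U=0, X=1) weight 1/112
  (W=0, V=0, Z=3, Y=0, U=0, X=2) weight 1/112
  (W=0, V=0, Z=3, Y=0, U=1, X=1) weight 3/112
  (W=0, V=0, Z=3, Y=0, U=1, X=2) weight 3/112
  (W=0, V=0, Z=3, Y=1, U=0, X=1) weight 1/224
  (W=0, V=0, Z=3, Y=1, U=0, X=2) weight 1/224
  (W=0, V=0, Z=3, Y=1, U=1, X=1) weight 3/224
  (W=0, V=0, Z=3, Y=1, U=1, X=2) weight 3/224
  (W=0, V=1, Z=2, Y=0, U=0, X=1) weight 1/336
  … 23 more
Group by V:
  weight(V=0) = 1/4
  weight(V=1) = 1/14
Total weight = 1/4 + 1/14 = 9/28
P(V=0 | obs) = 1/4 / 9/28 = 7/9
P(V=1 | obs) = 1/14 / 9/28 = 2/9

P(V=0) = 7/9, P(V=1) = 2/9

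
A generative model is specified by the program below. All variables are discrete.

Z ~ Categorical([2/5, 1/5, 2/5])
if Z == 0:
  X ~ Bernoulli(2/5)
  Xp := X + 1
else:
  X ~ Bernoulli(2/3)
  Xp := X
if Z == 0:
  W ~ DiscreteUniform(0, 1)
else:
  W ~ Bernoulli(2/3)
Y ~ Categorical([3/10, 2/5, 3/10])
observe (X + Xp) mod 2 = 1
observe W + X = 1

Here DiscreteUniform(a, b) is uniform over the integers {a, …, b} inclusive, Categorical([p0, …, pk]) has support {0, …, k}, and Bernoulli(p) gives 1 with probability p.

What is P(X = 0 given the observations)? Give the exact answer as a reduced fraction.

Enumerate traces; 6 have nonzero weight after conditioning:
  (Z=0, X=0, W=1, Y=0) weight 9/250
  (Z=0, X=0, W=1, Y=1) weight 6/125
  (Z=0, X=0, W=1, Y=2) weight 9/250
  (Z=0, X=1, W=0, Y=0) weight 3/125
  (Z=0, X=1, W=0, Y=1) weight 4/125
  (Z=0, X=1, W=0, Y=2) weight 3/125
Group by X:
  weight(X=0) = 3/25
  weight(X=1) = 2/25
Total weight = 3/25 + 2/25 = 1/5
P(X=0 | obs) = 3/25 / 1/5 = 3/5
P(X=1 | obs) = 2/25 / 1/5 = 2/5

P(X = 0 | obs) = 3/5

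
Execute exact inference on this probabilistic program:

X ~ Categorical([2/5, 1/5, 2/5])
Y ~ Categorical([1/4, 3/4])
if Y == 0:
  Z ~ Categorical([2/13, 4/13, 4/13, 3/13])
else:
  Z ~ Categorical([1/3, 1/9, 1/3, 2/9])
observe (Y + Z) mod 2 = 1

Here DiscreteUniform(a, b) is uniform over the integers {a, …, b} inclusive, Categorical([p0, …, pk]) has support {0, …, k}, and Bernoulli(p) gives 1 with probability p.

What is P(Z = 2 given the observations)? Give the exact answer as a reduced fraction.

P(Z = 2 | obs) = 13/33

Enumerate traces; 12 have nonzero weight after conditioning:
  (X=0, Y=0, Z=1) weight 2/65
  (X=0, Y=0, Z=3) weight 3/130
  (X=0, Y=1, Z=0) weight 1/10
  (X=0, Y=1, Z=2) weight 1/10
  (X=1, Y=0, Z=1) weight 1/65
  (X=1, Y=0, Z=3) weight 3/260
  (X=1, Y=1, Z=0) weight 1/20
  (X=1, Y=1, Z=2) weight 1/20
  … 4 more
Group by Z:
  weight(Z=0) = 1/4
  weight(Z=1) = 1/13
  weight(Z=2) = 1/4
  weight(Z=3) = 3/52
Total weight = 1/4 + 1/13 + 1/4 + 3/52 = 33/52
P(Z=0 | obs) = 1/4 / 33/52 = 13/33
P(Z=1 | obs) = 1/13 / 33/52 = 4/33
P(Z=2 | obs) = 1/4 / 33/52 = 13/33
P(Z=3 | obs) = 3/52 / 33/52 = 1/11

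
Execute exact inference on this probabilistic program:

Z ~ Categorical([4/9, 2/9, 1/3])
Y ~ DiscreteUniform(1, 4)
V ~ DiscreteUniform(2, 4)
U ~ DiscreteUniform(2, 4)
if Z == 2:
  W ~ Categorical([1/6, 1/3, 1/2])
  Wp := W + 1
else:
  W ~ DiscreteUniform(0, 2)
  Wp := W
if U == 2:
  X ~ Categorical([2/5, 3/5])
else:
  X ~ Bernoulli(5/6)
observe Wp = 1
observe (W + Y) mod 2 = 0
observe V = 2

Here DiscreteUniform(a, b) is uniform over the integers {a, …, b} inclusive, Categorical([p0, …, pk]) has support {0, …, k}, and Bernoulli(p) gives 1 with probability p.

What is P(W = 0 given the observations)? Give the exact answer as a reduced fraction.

Enumerate traces; 36 have nonzero weight after conditioning:
  (Z=0, Y=1, V=2, U=2, W=1, X=0) weight 2/1215
  (Z=0, Y=1, V=2, U=2, W=1, X=1) weight 1/405
  (Z=0, Y=1, V=2, U=3, W=1, X=0) weight 1/1458
  (Z=0, Y=1, V=2, U=3, W=1, X=1) weight 5/1458
  (Z=0, Y=1, V=2, U=4, W=1, X=0) weight 1/1458
  (Z=0, Y=1, V=2, U=4, W=1, X=1) weight 5/1458
  (Z=0, Y=3, V=2, U=2, W=1, X=0) weight 2/1215
  (Z=0, Y=3, V=2, U=2, W=1, X=1) weight 1/405
  (Z=2, Y=2, V=2, U=2, W=0, X=0) weight 1/1620
  … 27 more
Group by W:
  weight(W=0) = 1/108
  weight(W=1) = 1/27
Total weight = 1/108 + 1/27 = 5/108
P(W=0 | obs) = 1/108 / 5/108 = 1/5
P(W=1 | obs) = 1/27 / 5/108 = 4/5

P(W = 0 | obs) = 1/5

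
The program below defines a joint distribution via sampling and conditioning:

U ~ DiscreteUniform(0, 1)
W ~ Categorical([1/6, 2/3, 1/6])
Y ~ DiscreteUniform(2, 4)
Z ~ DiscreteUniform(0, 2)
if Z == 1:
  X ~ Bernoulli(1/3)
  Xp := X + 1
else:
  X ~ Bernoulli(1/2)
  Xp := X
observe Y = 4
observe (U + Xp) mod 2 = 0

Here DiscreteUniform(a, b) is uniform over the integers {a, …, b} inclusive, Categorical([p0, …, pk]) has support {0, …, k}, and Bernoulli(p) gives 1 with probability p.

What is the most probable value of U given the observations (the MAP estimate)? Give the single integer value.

Enumerate traces; 18 have nonzero weight after conditioning:
  (U=0, W=0, Y=4, Z=0, X=0) weight 1/216
  (U=0, W=0, Y=4, Z=1, X=1) weight 1/324
  (U=0, W=0, Y=4, Z=2, X=0) weight 1/216
  (U=0, W=1, Y=4, Z=0, X=0) weight 1/54
  (U=0, W=1, Y=4, Z=1, X=1) weight 1/81
  (U=0, W=1, Y=4, Z=2, X=0) weight 1/54
  (U=0, W=2, Y=4, Z=0, X=0) weight 1/216
  (U=0, W=2, Y=4, Z=1, X=1) weight 1/324
  (U=1, W=0, Y=4, Z=0, X=1) weight 1/216
  … 9 more
Group by U:
  weight(U=0) = 2/27
  weight(U=1) = 5/54
Total weight = 2/27 + 5/54 = 1/6
P(U=0 | obs) = 2/27 / 1/6 = 4/9
P(U=1 | obs) = 5/54 / 1/6 = 5/9
argmax = 1

argmax_v P(U = v | obs) = 1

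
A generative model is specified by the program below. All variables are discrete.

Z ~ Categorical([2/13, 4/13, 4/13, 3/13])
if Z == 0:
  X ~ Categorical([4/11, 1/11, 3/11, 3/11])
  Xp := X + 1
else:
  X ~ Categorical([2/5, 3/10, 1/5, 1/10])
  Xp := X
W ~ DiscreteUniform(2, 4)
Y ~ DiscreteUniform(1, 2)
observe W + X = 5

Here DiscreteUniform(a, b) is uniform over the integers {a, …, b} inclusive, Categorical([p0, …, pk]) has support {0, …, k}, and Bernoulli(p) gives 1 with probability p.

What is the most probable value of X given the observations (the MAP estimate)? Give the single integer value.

argmax_v P(X = v | obs) = 1

Enumerate traces; 24 have nonzero weight after conditioning:
  (Z=0, X=1, W=4, Y=1) weight 1/429
  (Z=0, X=1, W=4, Y=2) weight 1/429
  (Z=0, X=2, W=3, Y=1) weight 1/143
  (Z=0, X=2, W=3, Y=2) weight 1/143
  (Z=0, X=3, W=2, Y=1) weight 1/143
  (Z=0, X=3, W=2, Y=2) weight 1/143
  (Z=1, X=1, W=4, Y=1) weight 1/65
  (Z=1, X=1, W=4, Y=2) weight 1/65
  … 16 more
Group by X:
  weight(X=1) = 383/4290
  weight(X=2) = 151/2145
  weight(X=3) = 181/4290
Total weight = 383/4290 + 151/2145 + 181/4290 = 433/2145
P(X=1 | obs) = 383/4290 / 433/2145 = 383/866
P(X=2 | obs) = 151/2145 / 433/2145 = 151/433
P(X=3 | obs) = 181/4290 / 433/2145 = 181/866
argmax = 1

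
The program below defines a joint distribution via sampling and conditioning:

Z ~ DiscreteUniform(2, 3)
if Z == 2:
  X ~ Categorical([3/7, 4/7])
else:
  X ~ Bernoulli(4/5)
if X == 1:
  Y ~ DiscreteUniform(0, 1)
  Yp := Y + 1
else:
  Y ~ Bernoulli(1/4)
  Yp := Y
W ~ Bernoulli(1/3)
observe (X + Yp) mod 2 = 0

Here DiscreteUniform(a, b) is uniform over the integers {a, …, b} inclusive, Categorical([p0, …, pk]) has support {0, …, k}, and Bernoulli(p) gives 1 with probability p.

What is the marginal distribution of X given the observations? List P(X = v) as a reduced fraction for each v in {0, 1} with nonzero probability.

Enumerate traces; 8 have nonzero weight after conditioning:
  (Z=2, X=0, Y=0, W=0) weight 3/28
  (Z=2, X=0, Y=0, W=1) weight 3/56
  (Z=2, X=1, Y=0, W=0) weight 2/21
  (Z=2, X=1, Y=0, W=1) weight 1/21
  (Z=3, X=0, Y=0, W=0) weight 1/20
  (Z=3, X=0, Y=0, W=1) weight 1/40
  (Z=3, X=1, Y=0, W=0) weight 2/15
  (Z=3, X=1, Y=0, W=1) weight 1/15
Group by X:
  weight(X=0) = 33/140
  weight(X=1) = 12/35
Total weight = 33/140 + 12/35 = 81/140
P(X=0 | obs) = 33/140 / 81/140 = 11/27
P(X=1 | obs) = 12/35 / 81/140 = 16/27

P(X=0) = 11/27, P(X=1) = 16/27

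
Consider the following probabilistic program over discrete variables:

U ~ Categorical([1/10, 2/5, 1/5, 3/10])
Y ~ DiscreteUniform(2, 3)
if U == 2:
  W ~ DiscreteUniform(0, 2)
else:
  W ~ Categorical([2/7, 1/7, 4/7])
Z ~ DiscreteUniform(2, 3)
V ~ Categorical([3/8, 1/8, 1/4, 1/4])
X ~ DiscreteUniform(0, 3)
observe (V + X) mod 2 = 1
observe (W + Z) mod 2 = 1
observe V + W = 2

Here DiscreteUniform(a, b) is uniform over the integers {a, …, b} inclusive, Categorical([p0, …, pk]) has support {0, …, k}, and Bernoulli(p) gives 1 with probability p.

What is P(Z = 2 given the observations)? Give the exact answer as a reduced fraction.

P(Z = 2 | obs) = 19/246

Enumerate traces; 48 have nonzero weight after conditioning:
  (U=0, Y=2, W=0, Z=3, V=2, X=1) weight 1/2240
  (U=0, Y=2, W=0, Z=3, V=2, X=3) weight 1/2240
  (U=0, Y=2, W=1, Z=2, V=1, X=0) weight 1/8960
  (U=0, Y=2, W=1, Z=2, V=1, X=2) weight 1/8960
  (U=0, Y=2, W=2, Z=3, V=0, X=1) weight 3/2240
  (U=0, Y=2, W=2, Z=3, V=0, X=3) weight 3/2240
  (U=0, Y=3, W=0, Z=3, V=2, X=1) weight 1/2240
  (U=0, Y=3, W=0, Z=3, V=2, X=3) weight 1/2240
  … 40 more
Group by Z:
  weight(Z=2) = 19/3360
  weight(Z=3) = 227/3360
Total weight = 19/3360 + 227/3360 = 41/560
P(Z=2 | obs) = 19/3360 / 41/560 = 19/246
P(Z=3 | obs) = 227/3360 / 41/560 = 227/246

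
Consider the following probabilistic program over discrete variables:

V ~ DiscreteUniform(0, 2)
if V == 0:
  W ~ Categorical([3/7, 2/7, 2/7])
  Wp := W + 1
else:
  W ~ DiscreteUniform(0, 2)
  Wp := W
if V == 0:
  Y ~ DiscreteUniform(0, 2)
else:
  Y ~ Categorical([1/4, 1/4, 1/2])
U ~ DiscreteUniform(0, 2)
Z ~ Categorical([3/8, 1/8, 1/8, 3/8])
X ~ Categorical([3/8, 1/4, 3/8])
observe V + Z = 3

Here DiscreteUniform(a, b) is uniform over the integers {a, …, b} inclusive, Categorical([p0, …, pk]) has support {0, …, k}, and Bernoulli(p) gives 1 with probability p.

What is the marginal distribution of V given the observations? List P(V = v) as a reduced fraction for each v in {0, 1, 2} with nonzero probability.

Enumerate traces; 243 have nonzero weight after conditioning:
  (V=0, W=0, Y=0, U=0, Z=3, X=0) weight 1/448
  (V=0, W=0, Y=0, U=0, Z=3, X=1) weight 1/672
  (V=0, W=0, Y=0, U=0, Z=3, X=2) weight 1/448
  (V=0, W=0, Y=0, U=1, Z=3, X=0) weight 1/448
  (V=0, W=0, Y=0, U=1, Z=3, X=1) weight 1/672
  (V=0, W=0, Y=0, U=1, Z=3, X=2) weight 1/448
  (V=0, W=0, Y=0, U=2, Z=3, X=0) weight 1/448
  (V=0, W=0, Y=0, U=2, Z=3, X=1) weight 1/672
  (V=1, W=0, Y=0, U=0, Z=2, X=0) weight 1/2304
  (V=2, W=0, Y=0, U=0, Z=1, X=0) weight 1/2304
  … 233 more
Group by V:
  weight(V=0) = 1/8
  weight(V=1) = 1/24
  weight(V=2) = 1/24
Total weight = 1/8 + 1/24 + 1/24 = 5/24
P(V=0 | obs) = 1/8 / 5/24 = 3/5
P(V=1 | obs) = 1/24 / 5/24 = 1/5
P(V=2 | obs) = 1/24 / 5/24 = 1/5

P(V=0) = 3/5, P(V=1) = 1/5, P(V=2) = 1/5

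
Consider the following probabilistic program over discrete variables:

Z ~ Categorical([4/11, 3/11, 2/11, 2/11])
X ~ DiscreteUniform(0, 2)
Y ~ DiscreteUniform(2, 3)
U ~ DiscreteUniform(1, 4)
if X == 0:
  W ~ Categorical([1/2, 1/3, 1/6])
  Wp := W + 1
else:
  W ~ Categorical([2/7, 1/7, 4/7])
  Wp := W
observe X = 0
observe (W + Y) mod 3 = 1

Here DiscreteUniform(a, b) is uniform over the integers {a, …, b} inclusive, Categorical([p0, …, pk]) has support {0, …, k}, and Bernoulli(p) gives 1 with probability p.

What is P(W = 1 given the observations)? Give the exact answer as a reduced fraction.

Enumerate traces; 32 have nonzero weight after conditioning:
  (Z=0, X=0, Y=2, U=1, W=2) weight 1/396
  (Z=0, X=0, Y=2, U=2, W=2) weight 1/396
  (Z=0, X=0, Y=2, U=3, W=2) weight 1/396
  (Z=0, X=0, Y=2, U=4, W=2) weight 1/396
  (Z=0, X=0, Y=3, U=1, W=1) weight 1/198
  (Z=0, X=0, Y=3, U=2, W=1) weight 1/198
  (Z=0, X=0, Y=3, U=3, W=1) weight 1/198
  (Z=0, X=0, Y=3, U=4, W=1) weight 1/198
  … 24 more
Group by W:
  weight(W=1) = 1/18
  weight(W=2) = 1/36
Total weight = 1/18 + 1/36 = 1/12
P(W=1 | obs) = 1/18 / 1/12 = 2/3
P(W=2 | obs) = 1/36 / 1/12 = 1/3

P(W = 1 | obs) = 2/3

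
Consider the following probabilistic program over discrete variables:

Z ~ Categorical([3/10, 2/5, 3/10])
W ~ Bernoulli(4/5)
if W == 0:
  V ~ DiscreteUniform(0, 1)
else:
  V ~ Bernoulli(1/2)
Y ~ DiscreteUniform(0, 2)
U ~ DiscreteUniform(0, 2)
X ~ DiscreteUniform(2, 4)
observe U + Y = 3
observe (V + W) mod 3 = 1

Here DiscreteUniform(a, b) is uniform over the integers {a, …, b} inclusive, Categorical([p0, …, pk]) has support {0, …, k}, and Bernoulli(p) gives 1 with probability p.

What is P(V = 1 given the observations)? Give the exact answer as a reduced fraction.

P(V = 1 | obs) = 1/5

Enumerate traces; 36 have nonzero weight after conditioning:
  (Z=0, W=0, V=1, Y=1, U=2, X=2) weight 1/900
  (Z=0, W=0, V=1, Y=1, U=2, X=3) weight 1/900
  (Z=0, W=0, V=1, Y=1, U=2, X=4) weight 1/900
  (Z=0, W=0, V=1, Y=2, U=1, X=2) weight 1/900
  (Z=0, W=0, V=1, Y=2, U=1, X=3) weight 1/900
  (Z=0, W=0, V=1, Y=2, U=1, X=4) weight 1/900
  (Z=0, W=1, V=0, Y=1, U=2, X=2) weight 1/225
  (Z=0, W=1, V=0, Y=1, U=2, X=3) weight 1/225
  … 28 more
Group by V:
  weight(V=0) = 4/45
  weight(V=1) = 1/45
Total weight = 4/45 + 1/45 = 1/9
P(V=0 | obs) = 4/45 / 1/9 = 4/5
P(V=1 | obs) = 1/45 / 1/9 = 1/5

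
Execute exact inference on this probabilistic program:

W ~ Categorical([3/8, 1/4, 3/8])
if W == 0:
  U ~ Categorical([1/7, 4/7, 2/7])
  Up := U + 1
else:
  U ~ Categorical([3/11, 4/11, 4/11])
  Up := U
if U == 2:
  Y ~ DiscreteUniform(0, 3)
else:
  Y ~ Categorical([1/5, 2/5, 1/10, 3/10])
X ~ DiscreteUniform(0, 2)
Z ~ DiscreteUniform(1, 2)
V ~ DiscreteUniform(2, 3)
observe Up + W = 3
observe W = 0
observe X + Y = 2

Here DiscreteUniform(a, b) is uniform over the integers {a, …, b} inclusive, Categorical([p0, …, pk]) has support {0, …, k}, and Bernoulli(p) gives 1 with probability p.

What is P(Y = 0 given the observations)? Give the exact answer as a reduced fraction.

P(Y = 0 | obs) = 1/3

Enumerate traces; 12 have nonzero weight after conditioning:
  (W=0, U=2, Y=0, X=2, Z=1, V=2) weight 1/448
  (W=0, U=2, Y=0, X=2, Z=1, V=3) weight 1/448
  (W=0, U=2, Y=0, X=2, Z=2, V=2) weight 1/448
  (W=0, U=2, Y=0, X=2, Z=2, V=3) weight 1/448
  (W=0, U=2, Y=1, X=1, Z=1, V=2) weight 1/448
  (W=0, U=2, Y=1, X=1, Z=1, V=3) weight 1/448
  (W=0, U=2, Y=1, X=1, Z=2, V=2) weight 1/448
  (W=0, U=2, Y=1, X=1, Z=2, V=3) weight 1/448
  (W=0, U=2, Y=2, X=0, Z=1, V=2) weight 1/448
  … 3 more
Group by Y:
  weight(Y=0) = 1/112
  weight(Y=1) = 1/112
  weight(Y=2) = 1/112
Total weight = 1/112 + 1/112 + 1/112 = 3/112
P(Y=0 | obs) = 1/112 / 3/112 = 1/3
P(Y=1 | obs) = 1/112 / 3/112 = 1/3
P(Y=2 | obs) = 1/112 / 3/112 = 1/3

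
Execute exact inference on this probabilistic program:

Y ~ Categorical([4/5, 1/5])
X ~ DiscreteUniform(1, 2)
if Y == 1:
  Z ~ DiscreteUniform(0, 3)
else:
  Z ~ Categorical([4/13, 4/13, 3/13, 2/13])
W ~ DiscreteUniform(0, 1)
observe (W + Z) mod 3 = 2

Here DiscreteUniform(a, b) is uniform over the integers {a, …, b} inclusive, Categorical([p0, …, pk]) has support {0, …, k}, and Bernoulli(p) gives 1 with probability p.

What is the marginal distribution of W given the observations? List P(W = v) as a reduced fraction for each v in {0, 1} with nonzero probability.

Enumerate traces; 8 have nonzero weight after conditioning:
  (Y=0, X=1, Z=1, W=1) weight 4/65
  (Y=0, X=1, Z=2, W=0) weight 3/65
  (Y=0, X=2, Z=1, W=1) weight 4/65
  (Y=0, X=2, Z=2, W=0) weight 3/65
  (Y=1, X=1, Z=1, W=1) weight 1/80
  (Y=1, X=1, Z=2, W=0) weight 1/80
  (Y=1, X=2, Z=1, W=1) weight 1/80
  (Y=1, X=2, Z=2, W=0) weight 1/80
Group by W:
  weight(W=0) = 61/520
  weight(W=1) = 77/520
Total weight = 61/520 + 77/520 = 69/260
P(W=0 | obs) = 61/520 / 69/260 = 61/138
P(W=1 | obs) = 77/520 / 69/260 = 77/138

P(W=0) = 61/138, P(W=1) = 77/138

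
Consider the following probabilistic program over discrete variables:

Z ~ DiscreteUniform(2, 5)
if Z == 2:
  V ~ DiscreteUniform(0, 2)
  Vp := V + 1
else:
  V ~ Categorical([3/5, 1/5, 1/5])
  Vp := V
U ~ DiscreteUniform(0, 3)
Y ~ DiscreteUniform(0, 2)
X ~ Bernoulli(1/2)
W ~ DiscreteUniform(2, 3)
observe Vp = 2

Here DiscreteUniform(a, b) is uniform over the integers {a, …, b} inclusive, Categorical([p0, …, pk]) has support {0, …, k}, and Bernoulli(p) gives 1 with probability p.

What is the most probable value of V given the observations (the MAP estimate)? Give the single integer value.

Enumerate traces; 192 have nonzero weight after conditioning:
  (Z=2, V=1, U=0, Y=0, X=0, W=2) weight 1/576
  (Z=2, V=1, U=0, Y=0, X=0, W=3) weight 1/576
  (Z=2, V=1, U=0, Y=0, X=1, W=2) weight 1/576
  (Z=2, V=1, U=0, Y=0, X=1, W=3) weight 1/576
  (Z=2, V=1, U=0, Y=1, X=0, W=2) weight 1/576
  (Z=2, V=1, U=0, Y=1, X=0, W=3) weight 1/576
  (Z=2, V=1, U=0, Y=1, X=1, W=2) weight 1/576
  (Z=2, V=1, U=0, Y=1, X=1, W=3) weight 1/576
  (Z=3, V=2, U=0, Y=0, X=0, W=2) weight 1/960
  … 183 more
Group by V:
  weight(V=1) = 1/12
  weight(V=2) = 3/20
Total weight = 1/12 + 3/20 = 7/30
P(V=1 | obs) = 1/12 / 7/30 = 5/14
P(V=2 | obs) = 3/20 / 7/30 = 9/14
argmax = 2

argmax_v P(V = v | obs) = 2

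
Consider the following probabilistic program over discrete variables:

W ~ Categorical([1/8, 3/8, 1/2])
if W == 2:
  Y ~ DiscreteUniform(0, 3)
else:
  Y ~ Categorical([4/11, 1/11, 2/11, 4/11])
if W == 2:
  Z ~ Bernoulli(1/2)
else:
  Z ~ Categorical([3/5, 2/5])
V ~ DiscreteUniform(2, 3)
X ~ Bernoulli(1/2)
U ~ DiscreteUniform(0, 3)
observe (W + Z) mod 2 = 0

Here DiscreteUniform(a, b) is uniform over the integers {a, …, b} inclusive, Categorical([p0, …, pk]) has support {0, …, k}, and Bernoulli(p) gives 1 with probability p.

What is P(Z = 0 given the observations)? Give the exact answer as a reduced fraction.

Enumerate traces; 192 have nonzero weight after conditioning:
  (W=0, Y=0, Z=0, V=2, X=0, U=0) weight 3/1760
  (W=0, Y=0, Z=0, V=2, X=0, U=1) weight 3/1760
  (W=0, Y=0, Z=0, V=2, X=0, U=2) weight 3/1760
  (W=0, Y=0, Z=0, V=2, X=0, U=3) weight 3/1760
  (W=0, Y=0, Z=0, V=2, X=1, U=0) weight 3/1760
  (W=0, Y=0, Z=0, V=2, X=1, U=1) weight 3/1760
  (W=0, Y=0, Z=0, V=2, X=1, U=2) weight 3/1760
  (W=0, Y=0, Z=0, V=2, X=1, U=3) weight 3/1760
  (W=1, Y=0, Z=1, V=2, X=0, U=0) weight 3/880
  … 183 more
Group by Z:
  weight(Z=0) = 13/40
  weight(Z=1) = 3/20
Total weight = 13/40 + 3/20 = 19/40
P(Z=0 | obs) = 13/40 / 19/40 = 13/19
P(Z=1 | obs) = 3/20 / 19/40 = 6/19

P(Z = 0 | obs) = 13/19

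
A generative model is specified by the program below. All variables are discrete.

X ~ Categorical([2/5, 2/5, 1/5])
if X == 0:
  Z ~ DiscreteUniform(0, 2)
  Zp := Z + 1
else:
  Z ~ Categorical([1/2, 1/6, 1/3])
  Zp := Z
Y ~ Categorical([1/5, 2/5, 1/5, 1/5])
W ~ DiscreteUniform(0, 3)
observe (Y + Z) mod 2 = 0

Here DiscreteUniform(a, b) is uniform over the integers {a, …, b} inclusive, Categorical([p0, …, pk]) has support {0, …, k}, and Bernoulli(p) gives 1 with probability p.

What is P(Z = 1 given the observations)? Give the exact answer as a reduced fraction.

P(Z = 1 | obs) = 21/67

Enumerate traces; 72 have nonzero weight after conditioning:
  (X=0, Z=0, Y=0, W=0) weight 1/150
  (X=0, Z=0, Y=0, W=1) weight 1/150
  (X=0, Z=0, Y=0, W=2) weight 1/150
  (X=0, Z=0, Y=0, W=3) weight 1/150
  (X=0, Z=0, Y=2, W=0) weight 1/150
  (X=0, Z=0, Y=2, W=1) weight 1/150
  (X=0, Z=0, Y=2, W=2) weight 1/150
  (X=0, Z=0, Y=2, W=3) weight 1/150
  (X=0, Z=1, Y=1, W=0) weight 1/75
  (X=0, Z=2, Y=0, W=0) weight 1/150
  … 62 more
Group by Z:
  weight(Z=0) = 13/75
  weight(Z=1) = 7/50
  weight(Z=2) = 2/15
Total weight = 13/75 + 7/50 + 2/15 = 67/150
P(Z=0 | obs) = 13/75 / 67/150 = 26/67
P(Z=1 | obs) = 7/50 / 67/150 = 21/67
P(Z=2 | obs) = 2/15 / 67/150 = 20/67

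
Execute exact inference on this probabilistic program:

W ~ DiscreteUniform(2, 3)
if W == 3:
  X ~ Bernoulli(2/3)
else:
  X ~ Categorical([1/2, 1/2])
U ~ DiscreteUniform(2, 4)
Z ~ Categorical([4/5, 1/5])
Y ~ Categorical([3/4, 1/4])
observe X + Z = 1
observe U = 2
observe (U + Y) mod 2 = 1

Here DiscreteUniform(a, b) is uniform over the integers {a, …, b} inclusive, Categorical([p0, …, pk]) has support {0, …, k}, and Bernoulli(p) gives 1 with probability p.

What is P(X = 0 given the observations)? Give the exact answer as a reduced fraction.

Enumerate traces; 4 have nonzero weight after conditioning:
  (W=2, X=0, U=2, Z=1, Y=1) weight 1/240
  (W=2, X=1, U=2, Z=0, Y=1) weight 1/60
  (W=3, X=0, U=2, Z=1, Y=1) weight 1/360
  (W=3, X=1, U=2, Z=0, Y=1) weight 1/45
Group by X:
  weight(X=0) = 1/144
  weight(X=1) = 7/180
Total weight = 1/144 + 7/180 = 11/240
P(X=0 | obs) = 1/144 / 11/240 = 5/33
P(X=1 | obs) = 7/180 / 11/240 = 28/33

P(X = 0 | obs) = 5/33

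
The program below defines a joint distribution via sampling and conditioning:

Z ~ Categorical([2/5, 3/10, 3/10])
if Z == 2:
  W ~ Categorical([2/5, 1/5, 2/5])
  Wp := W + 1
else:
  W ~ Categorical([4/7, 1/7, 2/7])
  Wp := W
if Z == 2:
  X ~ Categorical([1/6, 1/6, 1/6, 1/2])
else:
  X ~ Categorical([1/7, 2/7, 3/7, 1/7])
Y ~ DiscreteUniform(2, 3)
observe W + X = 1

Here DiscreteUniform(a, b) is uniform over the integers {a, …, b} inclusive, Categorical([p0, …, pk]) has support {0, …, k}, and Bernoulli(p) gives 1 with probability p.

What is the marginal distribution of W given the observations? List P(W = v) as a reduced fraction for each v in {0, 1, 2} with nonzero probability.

Enumerate traces; 12 have nonzero weight after conditioning:
  (Z=0, W=0, X=1, Y=2) weight 8/245
  (Z=0, W=0, X=1, Y=3) weight 8/245
  (Z=0, W=1, X=0, Y=2) weight 1/245
  (Z=0, W=1, X=0, Y=3) weight 1/245
  (Z=1, W=0, X=1, Y=2) weight 6/245
  (Z=1, W=0, X=1, Y=3) weight 6/245
  (Z=1, W=1, X=0, Y=2) weight 3/980
  (Z=1, W=1, X=0, Y=3) weight 3/980
  … 4 more
Group by W:
  weight(W=0) = 47/350
  weight(W=1) = 17/700
Total weight = 47/350 + 17/700 = 111/700
P(W=0 | obs) = 47/350 / 111/700 = 94/111
P(W=1 | obs) = 17/700 / 111/700 = 17/111

P(W=0) = 94/111, P(W=1) = 17/111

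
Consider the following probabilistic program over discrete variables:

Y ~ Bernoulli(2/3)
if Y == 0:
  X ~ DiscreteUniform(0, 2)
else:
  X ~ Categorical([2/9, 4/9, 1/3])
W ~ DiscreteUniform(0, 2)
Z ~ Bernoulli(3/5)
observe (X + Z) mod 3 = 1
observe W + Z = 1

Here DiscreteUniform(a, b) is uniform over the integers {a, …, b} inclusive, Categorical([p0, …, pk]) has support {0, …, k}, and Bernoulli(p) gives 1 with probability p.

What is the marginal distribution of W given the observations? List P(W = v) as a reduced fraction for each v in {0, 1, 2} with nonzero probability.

P(W=0) = 21/43, P(W=1) = 22/43

Enumerate traces; 4 have nonzero weight after conditioning:
  (Y=0, X=0, W=0, Z=1) weight 1/45
  (Y=0, X=1, W=1, Z=0) weight 2/135
  (Y=1, X=0, W=0, Z=1) weight 4/135
  (Y=1, X=1, W=1, Z=0) weight 16/405
Group by W:
  weight(W=0) = 7/135
  weight(W=1) = 22/405
Total weight = 7/135 + 22/405 = 43/405
P(W=0 | obs) = 7/135 / 43/405 = 21/43
P(W=1 | obs) = 22/405 / 43/405 = 22/43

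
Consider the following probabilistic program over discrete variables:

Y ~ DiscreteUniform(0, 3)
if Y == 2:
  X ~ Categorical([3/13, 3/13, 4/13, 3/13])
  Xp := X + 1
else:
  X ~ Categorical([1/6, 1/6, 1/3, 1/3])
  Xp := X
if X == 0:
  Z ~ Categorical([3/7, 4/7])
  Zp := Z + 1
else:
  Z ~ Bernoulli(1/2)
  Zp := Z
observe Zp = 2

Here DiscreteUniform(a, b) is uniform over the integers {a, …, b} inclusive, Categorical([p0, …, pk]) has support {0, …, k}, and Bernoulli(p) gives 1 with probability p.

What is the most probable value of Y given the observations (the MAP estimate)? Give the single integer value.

Enumerate traces; 4 have nonzero weight after conditioning:
  (Y=0, X=0, Z=1) weight 1/42
  (Y=1, X=0, Z=1) weight 1/42
  (Y=2, X=0, Z=1) weight 3/91
  (Y=3, X=0, Z=1) weight 1/42
Group by Y:
  weight(Y=0) = 1/42
  weight(Y=1) = 1/42
  weight(Y=2) = 3/91
  weight(Y=3) = 1/42
Total weight = 1/42 + 1/42 + 3/91 + 1/42 = 19/182
P(Y=0 | obs) = 1/42 / 19/182 = 13/57
P(Y=1 | obs) = 1/42 / 19/182 = 13/57
P(Y=2 | obs) = 3/91 / 19/182 = 6/19
P(Y=3 | obs) = 1/42 / 19/182 = 13/57
argmax = 2

argmax_v P(Y = v | obs) = 2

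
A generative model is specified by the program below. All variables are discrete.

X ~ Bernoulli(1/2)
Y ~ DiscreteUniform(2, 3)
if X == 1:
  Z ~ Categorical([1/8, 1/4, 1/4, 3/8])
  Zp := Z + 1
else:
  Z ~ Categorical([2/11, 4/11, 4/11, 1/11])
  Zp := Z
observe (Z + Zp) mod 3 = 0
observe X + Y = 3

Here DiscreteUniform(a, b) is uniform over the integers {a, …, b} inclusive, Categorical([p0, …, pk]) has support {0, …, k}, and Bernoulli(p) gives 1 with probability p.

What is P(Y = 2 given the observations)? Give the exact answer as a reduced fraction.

P(Y = 2 | obs) = 11/23

Enumerate traces; 3 have nonzero weight after conditioning:
  (X=0, Y=3, Z=0) weight 1/22
  (X=0, Y=3, Z=3) weight 1/44
  (X=1, Y=2, Z=1) weight 1/16
Group by Y:
  weight(Y=2) = 1/16
  weight(Y=3) = 3/44
Total weight = 1/16 + 3/44 = 23/176
P(Y=2 | obs) = 1/16 / 23/176 = 11/23
P(Y=3 | obs) = 3/44 / 23/176 = 12/23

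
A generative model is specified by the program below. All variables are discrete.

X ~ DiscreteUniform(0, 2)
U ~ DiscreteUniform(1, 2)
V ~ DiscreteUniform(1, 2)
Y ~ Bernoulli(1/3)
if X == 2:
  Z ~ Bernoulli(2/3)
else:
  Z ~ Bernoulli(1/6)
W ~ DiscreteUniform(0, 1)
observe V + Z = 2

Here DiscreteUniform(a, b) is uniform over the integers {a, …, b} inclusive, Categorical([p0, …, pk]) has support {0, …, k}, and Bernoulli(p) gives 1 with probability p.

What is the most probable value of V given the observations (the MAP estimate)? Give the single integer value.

argmax_v P(V = v | obs) = 2

Enumerate traces; 48 have nonzero weight after conditioning:
  (X=0, U=1, V=1, Y=0, Z=1, W=0) weight 1/216
  (X=0, U=1, V=1, Y=0, Z=1, W=1) weight 1/216
  (X=0, U=1, V=1, Y=1, Z=1, W=0) weight 1/432
  (X=0, U=1, V=1, Y=1, Z=1, W=1) weight 1/432
  (X=0, U=1, V=2, Y=0, Z=0, W=0) weight 5/216
  (X=0, U=1, V=2, Y=0, Z=0, W=1) weight 5/216
  (X=0, U=1, V=2, Y=1, Z=0, W=0) weight 5/432
  (X=0, U=1, V=2, Y=1, Z=0, W=1) weight 5/432
  … 40 more
Group by V:
  weight(V=1) = 1/6
  weight(V=2) = 1/3
Total weight = 1/6 + 1/3 = 1/2
P(V=1 | obs) = 1/6 / 1/2 = 1/3
P(V=2 | obs) = 1/3 / 1/2 = 2/3
argmax = 2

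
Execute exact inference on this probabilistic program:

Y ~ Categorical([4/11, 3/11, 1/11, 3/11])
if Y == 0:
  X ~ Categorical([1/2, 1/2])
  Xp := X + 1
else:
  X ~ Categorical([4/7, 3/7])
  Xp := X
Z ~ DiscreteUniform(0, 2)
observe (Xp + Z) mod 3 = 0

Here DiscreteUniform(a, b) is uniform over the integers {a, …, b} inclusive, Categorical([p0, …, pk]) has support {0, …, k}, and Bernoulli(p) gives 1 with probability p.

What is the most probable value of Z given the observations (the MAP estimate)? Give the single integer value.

Enumerate traces; 8 have nonzero weight after conditioning:
  (Y=0, X=0, Z=2) weight 2/33
  (Y=0, X=1, Z=1) weight 2/33
  (Y=1, X=0, Z=0) weight 4/77
  (Y=1, X=1, Z=2) weight 3/77
  (Y=2, X=0, Z=0) weight 4/231
  (Y=2, X=1, Z=2) weight 1/77
  (Y=3, X=0, Z=0) weight 4/77
  (Y=3, X=1, Z=2) weight 3/77
Group by Z:
  weight(Z=0) = 4/33
  weight(Z=1) = 2/33
  weight(Z=2) = 5/33
Total weight = 4/33 + 2/33 + 5/33 = 1/3
P(Z=0 | obs) = 4/33 / 1/3 = 4/11
P(Z=1 | obs) = 2/33 / 1/3 = 2/11
P(Z=2 | obs) = 5/33 / 1/3 = 5/11
argmax = 2

argmax_v P(Z = v | obs) = 2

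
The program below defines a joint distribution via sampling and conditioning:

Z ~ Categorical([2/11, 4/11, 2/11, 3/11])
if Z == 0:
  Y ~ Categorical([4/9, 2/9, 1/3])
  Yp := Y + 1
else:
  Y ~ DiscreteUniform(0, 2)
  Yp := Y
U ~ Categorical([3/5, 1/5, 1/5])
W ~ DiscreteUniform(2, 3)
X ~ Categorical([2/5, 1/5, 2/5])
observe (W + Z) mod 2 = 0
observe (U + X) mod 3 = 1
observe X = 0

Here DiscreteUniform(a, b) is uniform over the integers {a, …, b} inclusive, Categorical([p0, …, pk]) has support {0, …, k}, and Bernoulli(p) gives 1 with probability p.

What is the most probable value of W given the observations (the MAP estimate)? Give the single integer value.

Enumerate traces; 12 have nonzero weight after conditioning:
  (Z=0, Y=0, U=1, W=2, X=0) weight 8/2475
  (Z=0, Y=1, U=1, W=2, X=0) weight 4/2475
  (Z=0, Y=2, U=1, W=2, X=0) weight 2/825
  (Z=1, Y=0, U=1, W=3, X=0) weight 4/825
  (Z=1, Y=1, U=1, W=3, X=0) weight 4/825
  (Z=1, Y=2, U=1, W=3, X=0) weight 4/825
  (Z=2, Y=0, U=1, W=2, X=0) weight 2/825
  (Z=2, Y=1, U=1, W=2, X=0) weight 2/825
  … 4 more
Group by W:
  weight(W=2) = 4/275
  weight(W=3) = 7/275
Total weight = 4/275 + 7/275 = 1/25
P(W=2 | obs) = 4/275 / 1/25 = 4/11
P(W=3 | obs) = 7/275 / 1/25 = 7/11
argmax = 3

argmax_v P(W = v | obs) = 3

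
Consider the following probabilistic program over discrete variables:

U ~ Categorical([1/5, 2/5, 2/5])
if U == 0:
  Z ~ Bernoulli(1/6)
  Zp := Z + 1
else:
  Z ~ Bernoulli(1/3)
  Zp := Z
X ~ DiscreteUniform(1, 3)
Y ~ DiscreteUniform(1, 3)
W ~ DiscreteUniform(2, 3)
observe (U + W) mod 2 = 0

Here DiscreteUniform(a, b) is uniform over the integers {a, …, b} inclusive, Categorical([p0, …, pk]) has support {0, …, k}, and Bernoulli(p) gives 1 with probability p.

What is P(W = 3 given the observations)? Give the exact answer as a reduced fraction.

Enumerate traces; 54 have nonzero weight after conditioning:
  (U=0, Z=0, X=1, Y=1, W=2) weight 1/108
  (U=0, Z=0, X=1, Y=2, W=2) weight 1/108
  (U=0, Z=0, X=1, Y=3, W=2) weight 1/108
  (U=0, Z=0, X=2, Y=1, W=2) weight 1/108
  (U=0, Z=0, X=2, Y=2, W=2) weight 1/108
  (U=0, Z=0, X=2, Y=3, W=2) weight 1/108
  (U=0, Z=0, X=3, Y=1, W=2) weight 1/108
  (U=0, Z=0, X=3, Y=2, W=2) weight 1/108
  (U=1, Z=0, X=1, Y=1, W=3) weight 2/135
  … 45 more
Group by W:
  weight(W=2) = 3/10
  weight(W=3) = 1/5
Total weight = 3/10 + 1/5 = 1/2
P(W=2 | obs) = 3/10 / 1/2 = 3/5
P(W=3 | obs) = 1/5 / 1/2 = 2/5

P(W = 3 | obs) = 2/5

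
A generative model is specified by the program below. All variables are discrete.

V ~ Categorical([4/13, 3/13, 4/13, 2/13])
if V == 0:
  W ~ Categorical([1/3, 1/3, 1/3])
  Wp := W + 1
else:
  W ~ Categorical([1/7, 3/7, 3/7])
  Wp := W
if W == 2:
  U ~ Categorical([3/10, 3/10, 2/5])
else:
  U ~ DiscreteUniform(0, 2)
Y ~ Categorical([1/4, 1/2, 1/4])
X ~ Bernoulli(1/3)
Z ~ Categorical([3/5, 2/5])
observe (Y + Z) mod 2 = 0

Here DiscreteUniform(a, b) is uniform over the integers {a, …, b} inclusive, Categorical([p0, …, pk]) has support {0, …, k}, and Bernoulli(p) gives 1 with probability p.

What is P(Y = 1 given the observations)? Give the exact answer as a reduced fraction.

Enumerate traces; 216 have nonzero weight after conditioning:
  (V=0, W=0, U=0, Y=0, X=0, Z=0) weight 2/585
  (V=0, W=0, U=0, Y=0, X=1, Z=0) weight 1/585
  (V=0, W=0, U=0, Y=1, X=0, Z=1) weight 8/1755
  (V=0, W=0, U=0, Y=1, X=1, Z=1) weight 4/1755
  (V=0, W=0, U=0, Y=2, X=0, Z=0) weight 2/585
  (V=0, W=0, U=0, Y=2, X=1, Z=0) weight 1/585
  (V=0, W=0, U=1, Y=0, X=0, Z=0) weight 2/585
  (V=0, W=0, U=1, Y=0, X=1, Z=0) weight 1/585
  … 208 more
Group by Y:
  weight(Y=0) = 3/20
  weight(Y=1) = 1/5
  weight(Y=2) = 3/20
Total weight = 3/20 + 1/5 + 3/20 = 1/2
P(Y=0 | obs) = 3/20 / 1/2 = 3/10
P(Y=1 | obs) = 1/5 / 1/2 = 2/5
P(Y=2 | obs) = 3/20 / 1/2 = 3/10

P(Y = 1 | obs) = 2/5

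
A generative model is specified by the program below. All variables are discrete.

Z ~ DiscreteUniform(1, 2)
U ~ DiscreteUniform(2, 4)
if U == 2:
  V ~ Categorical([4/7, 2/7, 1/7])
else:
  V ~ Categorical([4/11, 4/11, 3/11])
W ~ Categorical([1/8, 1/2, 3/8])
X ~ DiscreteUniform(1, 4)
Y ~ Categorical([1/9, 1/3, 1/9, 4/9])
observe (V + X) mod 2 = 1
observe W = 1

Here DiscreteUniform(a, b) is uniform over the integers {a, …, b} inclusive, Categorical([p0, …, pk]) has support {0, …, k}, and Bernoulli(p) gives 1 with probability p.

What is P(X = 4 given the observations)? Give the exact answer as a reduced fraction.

Enumerate traces; 144 have nonzero weight after conditioning:
  (Z=1, U=2, V=0, W=1, X=1, Y=0) weight 1/756
  (Z=1, U=2, V=0, W=1, X=1, Y=1) weight 1/252
  (Z=1, U=2, V=0, W=1, X=1, Y=2) weight 1/756
  (Z=1, U=2, V=0, W=1, X=1, Y=3) weight 1/189
  (Z=1, U=2, V=0, W=1, X=3, Y=0) weight 1/756
  (Z=1, U=2, V=0, W=1, X=3, Y=1) weight 1/252
  (Z=1, U=2, V=0, W=1, X=3, Y=2) weight 1/756
  (Z=1, U=2, V=0, W=1, X=3, Y=3) weight 1/189
  (Z=1, U=2, V=1, W=1, X=2, Y=0) weight 1/1512
  (Z=1, U=2, V=1, W=1, X=4, Y=0) weight 1/1512
  … 134 more
Group by X:
  weight(X=1) = 51/616
  weight(X=2) = 13/308
  weight(X=3) = 51/616
  weight(X=4) = 13/308
Total weight = 51/616 + 13/308 + 51/616 + 13/308 = 1/4
P(X=1 | obs) = 51/616 / 1/4 = 51/154
P(X=2 | obs) = 13/308 / 1/4 = 13/77
P(X=3 | obs) = 51/616 / 1/4 = 51/154
P(X=4 | obs) = 13/308 / 1/4 = 13/77

P(X = 4 | obs) = 13/77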